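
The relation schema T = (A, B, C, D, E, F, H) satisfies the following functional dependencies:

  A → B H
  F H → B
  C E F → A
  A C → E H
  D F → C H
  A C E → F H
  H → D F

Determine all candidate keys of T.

(A), (E, H), (C, E, F), (D, E, F)

{A}⁺: A→BH adds B, H; H→DF adds D, F; DF→CH adds C; AC→EH adds E → {A, B, C, D, E, F, H}.
{E, H}⁺: H→DF adds D, F; FH→B adds B; DF→CH adds C; CEF→A adds A → {A, B, C, D, E, F, H}. Minimal: {H}⁺ = {B, C, D, F, H}; {E}⁺ = {E} — none reach the full schema.
{C, E, F}⁺: CEF→A adds A; AC→EH adds H; H→DF adds D; A→BH adds B → {A, B, C, D, E, F, H}. Minimal: {E, F}⁺ = {E, F}; {C, F}⁺ = {C, F}; {C, E}⁺ = {C, E} — none reach the full schema.
{D, E, F}⁺: DF→CH adds C, H; FH→B adds B; CEF→A adds A → {A, B, C, D, E, F, H}. Minimal: {E, F}⁺ = {E, F}; {D, F}⁺ = {B, C, D, F, H}; {D, E}⁺ = {D, E} — none reach the full schema.
Any other superkey contains one of these as a subset, so there are no further candidate keys.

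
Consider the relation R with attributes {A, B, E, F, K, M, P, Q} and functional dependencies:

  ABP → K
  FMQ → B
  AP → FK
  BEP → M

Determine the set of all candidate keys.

Attributes A, E, P, Q never appear on any right-hand side, so every candidate key must contain {A, E, P, Q}.
{A, E, P, Q}⁺ = {A, E, F, K, P, Q}, which is not all of the schema, so we must add further attributes.
{A, B, E, P, Q}⁺: ABP→K adds K; AP→FK adds F; BEP→M adds M → {A, B, E, F, K, M, P, Q}. Minimal: {B, E, P, Q}⁺ = {B, E, M, P, Q}; {A, E, P, Q}⁺ = {A, E, F, K, P, Q}; {A, B, P, Q}⁺ = {A, B, F, K, P, Q}; … — none reach the full schema.
{A, E, M, P, Q}⁺: AP→FK adds F, K; FMQ→B adds B → {A, B, E, F, K, M, P, Q}. Minimal: {E, M, P, Q}⁺ = {E, M, P, Q}; {A, M, P, Q}⁺ = {A, B, F, K, M, P, Q}; {A, E, P, Q}⁺ = {A, E, F, K, P, Q}; … — none reach the full schema.
Any other superkey contains one of these as a subset, so there are no further candidate keys.

{A, B, E, P, Q}; {A, E, M, P, Q}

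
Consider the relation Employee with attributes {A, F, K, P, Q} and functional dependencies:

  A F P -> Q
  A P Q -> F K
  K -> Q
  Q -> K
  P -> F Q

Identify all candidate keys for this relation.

Attributes A, P never appear on any right-hand side, so every candidate key must contain {A, P}.
{A, P}⁺ = {A, F, K, P, Q}, which is all of the schema, so {A, P} is the only candidate key.

(A, P)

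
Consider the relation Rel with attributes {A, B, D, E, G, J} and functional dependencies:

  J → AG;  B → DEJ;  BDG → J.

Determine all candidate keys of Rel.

Attribute B never appears on the right-hand side of any dependency, so B must belong to every candidate key.
{B}⁺ = {A, B, D, E, G, J}, which is all of the schema, so {B} is the only candidate key.

{B}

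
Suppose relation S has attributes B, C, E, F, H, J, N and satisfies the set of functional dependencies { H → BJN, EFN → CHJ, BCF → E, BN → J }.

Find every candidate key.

(C, F, H), (E, F, H), (E, F, N), (B, C, F, N)

Attribute F never appears on the right-hand side of any dependency, so F must belong to every candidate key.
{F}⁺ = {F}, which is not all of the schema, so we must add further attributes.
{C, F, H}⁺: H→BJN adds B, J, N; BCF→E adds E → {B, C, E, F, H, J, N}. Minimal: {F, H}⁺ = {B, F, H, J, N}; {C, H}⁺ = {B, C, H, J, N}; {C, F}⁺ = {C, F} — none reach the full schema.
{E, F, H}⁺: H→BJN adds B, J, N; EFN→CHJ adds C → {B, C, E, F, H, J, N}. Minimal: {F, H}⁺ = {B, F, H, J, N}; {E, H}⁺ = {B, E, H, J, N}; {E, F}⁺ = {E, F} — none reach the full schema.
{E, F, N}⁺: EFN→CHJ adds C, H, J; H→BJN adds B → {B, C, E, F, H, J, N}. Minimal: {F, N}⁺ = {F, N}; {E, N}⁺ = {E, N}; {E, F}⁺ = {E, F} — none reach the full schema.
{B, C, F, N}⁺: BCF→E adds E; BN→J adds J; EFN→CHJ adds H → {B, C, E, F, H, J, N}. Minimal: {C, F, N}⁺ = {C, F, N}; {B, F, N}⁺ = {B, F, J, N}; {B, C, N}⁺ = {B, C, J, N}; … — none reach the full schema.
Any other superkey contains one of these as a subset, so there are no further candidate keys.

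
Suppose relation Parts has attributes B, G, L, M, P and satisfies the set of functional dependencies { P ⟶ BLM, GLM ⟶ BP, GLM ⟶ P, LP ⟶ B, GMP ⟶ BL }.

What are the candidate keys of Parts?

(G, P), (G, L, M)

Attribute G never appears on the right-hand side of any dependency, so G must belong to every candidate key.
{G}⁺ = {G}, which is not all of the schema, so we must add further attributes.
{G, P}⁺: P→BLM adds B, L, M → {B, G, L, M, P}. Minimal: {P}⁺ = {B, L, M, P}; {G}⁺ = {G} — none reach the full schema.
{G, L, M}⁺: GLM→BP adds B, P → {B, G, L, M, P}. Minimal: {L, M}⁺ = {L, M}; {G, M}⁺ = {G, M}; {G, L}⁺ = {G, L} — none reach the full schema.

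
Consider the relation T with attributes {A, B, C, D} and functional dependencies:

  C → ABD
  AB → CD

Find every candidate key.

{C}, {A, B}

{C}⁺: C→ABD adds A, B, D → {A, B, C, D}.
{A, B}⁺: AB→CD adds C, D → {A, B, C, D}. Minimal: {B}⁺ = {B}; {A}⁺ = {A} — none reach the full schema.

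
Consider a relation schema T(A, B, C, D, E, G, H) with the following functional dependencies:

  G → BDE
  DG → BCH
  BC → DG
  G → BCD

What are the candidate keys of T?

Attribute A never appears on the right-hand side of any dependency, so A must belong to every candidate key.
{A}⁺ = {A}, which is not all of the schema, so we must add further attributes.
{A, G}⁺: G→BDE adds B, D, E; DG→BCH adds C, H → {A, B, C, D, E, G, H}. Minimal: {G}⁺ = {B, C, D, E, G, H}; {A}⁺ = {A} — none reach the full schema.
{A, B, C}⁺: BC→DG adds D, G; G→BDE adds E; DG→BCH adds H → {A, B, C, D, E, G, H}. Minimal: {B, C}⁺ = {B, C, D, E, G, H}; {A, C}⁺ = {A, C}; {A, B}⁺ = {A, B} — none reach the full schema.
Any other superkey contains one of these as a subset, so there are no further candidate keys.

{A, G}, {A, B, C}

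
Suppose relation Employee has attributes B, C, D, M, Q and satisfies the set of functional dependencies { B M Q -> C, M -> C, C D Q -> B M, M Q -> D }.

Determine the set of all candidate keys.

Attribute Q never appears on the right-hand side of any dependency, so Q must belong to every candidate key.
{Q}⁺ = {Q}, which is not all of the schema, so we must add further attributes.
{M, Q}⁺: M→C adds C; MQ→D adds D; CDQ→BM adds B → {B, C, D, M, Q}. Minimal: {Q}⁺ = {Q}; {M}⁺ = {C, M} — none reach the full schema.
{C, D, Q}⁺: CDQ→BM adds B, M → {B, C, D, M, Q}. Minimal: {D, Q}⁺ = {D, Q}; {C, Q}⁺ = {C, Q}; {C, D}⁺ = {C, D} — none reach the full schema.

(M, Q); (C, D, Q)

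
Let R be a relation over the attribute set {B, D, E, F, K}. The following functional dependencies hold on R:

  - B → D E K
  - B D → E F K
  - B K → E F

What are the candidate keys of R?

Attribute B never appears on the right-hand side of any dependency, so B must belong to every candidate key.
{B}⁺ = {B, D, E, F, K}, which is all of the schema, so {B} is the only candidate key.

B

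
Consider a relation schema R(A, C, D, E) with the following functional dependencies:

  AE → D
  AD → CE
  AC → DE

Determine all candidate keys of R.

{A, C}; {A, D}; {A, E}

Attribute A never appears on the right-hand side of any dependency, so A must belong to every candidate key.
{A}⁺ = {A}, which is not all of the schema, so we must add further attributes.
{A, C}⁺: AC→DE adds D, E → {A, C, D, E}. Minimal: {C}⁺ = {C}; {A}⁺ = {A} — none reach the full schema.
{A, D}⁺: AD→CE adds C, E → {A, C, D, E}. Minimal: {D}⁺ = {D}; {A}⁺ = {A} — none reach the full schema.
{A, E}⁺: AE→D adds D; AD→CE adds C → {A, C, D, E}. Minimal: {E}⁺ = {E}; {A}⁺ = {A} — none reach the full schema.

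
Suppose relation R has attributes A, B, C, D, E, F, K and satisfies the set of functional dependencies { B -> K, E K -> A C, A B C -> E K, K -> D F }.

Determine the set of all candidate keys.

{B, E}, {A, B, C}

Attribute B never appears on the right-hand side of any dependency, so B must belong to every candidate key.
{B}⁺ = {B, D, F, K}, which is not all of the schema, so we must add further attributes.
{B, E}⁺: B→K adds K; EK→AC adds A, C; K→DF adds D, F → {A, B, C, D, E, F, K}.
{A, B, C}⁺: B→K adds K; ABC→EK adds E; K→DF adds D, F → {A, B, C, D, E, F, K}.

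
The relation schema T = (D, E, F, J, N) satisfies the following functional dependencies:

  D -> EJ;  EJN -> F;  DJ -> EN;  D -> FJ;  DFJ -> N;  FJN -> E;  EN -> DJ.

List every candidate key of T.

{D}, {E, N}, {F, J, N}

{D}⁺: D→EJ adds E, J; DJ→EN adds N; D→FJ adds F → {D, E, F, J, N}.
{E, N}⁺: EN→DJ adds D, J; EJN→F adds F → {D, E, F, J, N}.
{F, J, N}⁺: FJN→E adds E; EN→DJ adds D → {D, E, F, J, N}.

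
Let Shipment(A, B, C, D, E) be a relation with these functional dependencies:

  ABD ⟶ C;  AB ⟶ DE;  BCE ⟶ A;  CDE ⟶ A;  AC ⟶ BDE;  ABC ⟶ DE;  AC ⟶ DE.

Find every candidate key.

{A, B}⁺: AB→DE adds D, E; ABD→C adds C → {A, B, C, D, E}.
{A, C}⁺: AC→BDE adds B, D, E → {A, B, C, D, E}.
{B, C, E}⁺: BCE→A adds A; AC→BDE adds D → {A, B, C, D, E}.
{C, D, E}⁺: CDE→A adds A; AC→BDE adds B → {A, B, C, D, E}.
Any other superkey contains one of these as a subset, so there are no further candidate keys.

AB, AC, BCE, CDE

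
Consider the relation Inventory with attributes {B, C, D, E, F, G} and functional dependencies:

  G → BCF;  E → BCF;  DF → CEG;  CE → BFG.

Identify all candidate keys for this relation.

(D, E), (D, F), (D, G)

Attribute D never appears on the right-hand side of any dependency, so D must belong to every candidate key.
{D}⁺ = {D}, which is not all of the schema, so we must add further attributes.
{D, E}⁺: E→BCF adds B, C, F; DF→CEG adds G → {B, C, D, E, F, G}. Minimal: {E}⁺ = {B, C, E, F, G}; {D}⁺ = {D} — none reach the full schema.
{D, F}⁺: DF→CEG adds C, E, G; CE→BFG adds B → {B, C, D, E, F, G}. Minimal: {F}⁺ = {F}; {D}⁺ = {D} — none reach the full schema.
{D, G}⁺: G→BCF adds B, C, F; DF→CEG adds E → {B, C, D, E, F, G}. Minimal: {G}⁺ = {B, C, F, G}; {D}⁺ = {D} — none reach the full schema.
Any other superkey contains one of these as a subset, so there are no further candidate keys.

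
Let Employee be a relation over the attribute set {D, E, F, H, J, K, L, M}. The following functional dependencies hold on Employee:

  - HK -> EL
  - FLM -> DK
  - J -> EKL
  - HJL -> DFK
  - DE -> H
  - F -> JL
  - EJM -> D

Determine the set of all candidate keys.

Attribute M never appears on the right-hand side of any dependency, so M must belong to every candidate key.
{M}⁺ = {M}, which is not all of the schema, so we must add further attributes.
{F, M}⁺: F→JL adds J, L; FLM→DK adds D, K; J→EKL adds E; DE→H adds H → {D, E, F, H, J, K, L, M}. Minimal: {M}⁺ = {M}; {F}⁺ = {E, F, J, K, L} — none reach the full schema.
{J, M}⁺: J→EKL adds E, K, L; EJM→D adds D; DE→H adds H; HJL→DFK adds F → {D, E, F, H, J, K, L, M}. Minimal: {M}⁺ = {M}; {J}⁺ = {E, J, K, L} — none reach the full schema.

{F, M}, {J, M}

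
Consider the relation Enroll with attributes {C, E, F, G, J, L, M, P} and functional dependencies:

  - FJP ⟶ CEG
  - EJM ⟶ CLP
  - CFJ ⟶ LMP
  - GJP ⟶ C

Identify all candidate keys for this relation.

Attributes F, J never appear on any right-hand side, so every candidate key must contain {F, J}.
{F, J}⁺ = {F, J}, which is not all of the schema, so we must add further attributes.
{C, F, J}⁺: CFJ→LMP adds L, M, P; FJP→CEG adds E, G → {C, E, F, G, J, L, M, P}. Minimal: {F, J}⁺ = {F, J}; {C, J}⁺ = {C, J}; {C, F}⁺ = {C, F} — none reach the full schema.
{F, J, P}⁺: FJP→CEG adds C, E, G; CFJ→LMP adds L, M → {C, E, F, G, J, L, M, P}. Minimal: {J, P}⁺ = {J, P}; {F, P}⁺ = {F, P}; {F, J}⁺ = {F, J} — none reach the full schema.
{E, F, J, M}⁺: EJM→CLP adds C, L, P; FJP→CEG adds G → {C, E, F, G, J, L, M, P}. Minimal: {F, J, M}⁺ = {F, J, M}; {E, J, M}⁺ = {C, E, J, L, M, P}; {E, F, M}⁺ = {E, F, M}; … — none reach the full schema.

CFJ, FJP, EFJM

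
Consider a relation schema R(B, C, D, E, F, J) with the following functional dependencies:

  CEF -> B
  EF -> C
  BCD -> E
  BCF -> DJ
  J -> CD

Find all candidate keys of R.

{E, F}; {B, C, F}; {B, F, J}

{E, F}⁺: EF→C adds C; CEF→B adds B; BCF→DJ adds D, J → {B, C, D, E, F, J}.
{B, C, F}⁺: BCF→DJ adds D, J; BCD→E adds E → {B, C, D, E, F, J}.
{B, F, J}⁺: J→CD adds C, D; BCD→E adds E → {B, C, D, E, F, J}.
Any other superkey contains one of these as a subset, so there are no further candidate keys.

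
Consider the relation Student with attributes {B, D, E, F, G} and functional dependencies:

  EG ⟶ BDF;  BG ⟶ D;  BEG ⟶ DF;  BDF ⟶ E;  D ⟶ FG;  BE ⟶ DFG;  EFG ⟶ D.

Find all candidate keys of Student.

{B, D}, {B, E}, {B, G}, {D, E}, {E, G}

{B, D}⁺: D→FG adds F, G; BDF→E adds E → {B, D, E, F, G}. Minimal: {D}⁺ = {D, F, G}; {B}⁺ = {B} — none reach the full schema.
{B, E}⁺: BE→DFG adds D, F, G → {B, D, E, F, G}. Minimal: {E}⁺ = {E}; {B}⁺ = {B} — none reach the full schema.
{B, G}⁺: BG→D adds D; D→FG adds F; BDF→E adds E → {B, D, E, F, G}. Minimal: {G}⁺ = {G}; {B}⁺ = {B} — none reach the full schema.
{D, E}⁺: D→FG adds F, G; EG→BDF adds B → {B, D, E, F, G}. Minimal: {E}⁺ = {E}; {D}⁺ = {D, F, G} — none reach the full schema.
{E, G}⁺: EG→BDF adds B, D, F → {B, D, E, F, G}. Minimal: {G}⁺ = {G}; {E}⁺ = {E} — none reach the full schema.
Any other superkey contains one of these as a subset, so there are no further candidate keys.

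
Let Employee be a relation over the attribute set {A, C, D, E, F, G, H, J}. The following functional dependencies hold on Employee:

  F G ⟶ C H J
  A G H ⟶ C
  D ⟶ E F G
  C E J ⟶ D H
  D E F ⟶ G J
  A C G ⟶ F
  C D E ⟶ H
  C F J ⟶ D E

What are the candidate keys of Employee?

{A, D}, {A, C, G}, {A, F, G}, {A, G, H}, {A, C, E, J}, {A, C, F, J}

Attribute A never appears on the right-hand side of any dependency, so A must belong to every candidate key.
{A}⁺ = {A}, which is not all of the schema, so we must add further attributes.
{A, D}⁺: D→EFG adds E, F, G; DEF→GJ adds J; FG→CHJ adds C, H → {A, C, D, E, F, G, H, J}. Minimal: {D}⁺ = {C, D, E, F, G, H, J}; {A}⁺ = {A} — none reach the full schema.
{A, C, G}⁺: ACG→F adds F; FG→CHJ adds H, J; CFJ→DE adds D, E → {A, C, D, E, F, G, H, J}. Minimal: {C, G}⁺ = {C, G}; {A, G}⁺ = {A, G}; {A, C}⁺ = {A, C} — none reach the full schema.
{A, F, G}⁺: FG→CHJ adds C, H, J; CFJ→DE adds D, E → {A, C, D, E, F, G, H, J}. Minimal: {F, G}⁺ = {C, D, E, F, G, H, J}; {A, G}⁺ = {A, G}; {A, F}⁺ = {A, F} — none reach the full schema.
{A, G, H}⁺: AGH→C adds C; ACG→F adds F; FG→CHJ adds J; CFJ→DE adds D, E → {A, C, D, E, F, G, H, J}. Minimal: {G, H}⁺ = {G, H}; {A, H}⁺ = {A, H}; {A, G}⁺ = {A, G} — none reach the full schema.
{A, C, E, J}⁺: CEJ→DH adds D, H; D→EFG adds F, G → {A, C, D, E, F, G, H, J}. Minimal: {C, E, J}⁺ = {C, D, E, F, G, H, J}; {A, E, J}⁺ = {A, E, J}; {A, C, J}⁺ = {A, C, J}; … — none reach the full schema.
{A, C, F, J}⁺: CFJ→DE adds D, E; D→EFG adds G; CEJ→DH adds H → {A, C, D, E, F, G, H, J}. Minimal: {C, F, J}⁺ = {C, D, E, F, G, H, J}; {A, F, J}⁺ = {A, F, J}; {A, C, J}⁺ = {A, C, J}; … — none reach the full schema.
Any other superkey contains one of these as a subset, so there are no further candidate keys.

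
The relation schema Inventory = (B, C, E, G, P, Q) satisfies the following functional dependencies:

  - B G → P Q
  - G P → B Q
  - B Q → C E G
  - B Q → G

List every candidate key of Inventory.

{B, G}⁺: BG→PQ adds P, Q; BQ→CEG adds C, E → {B, C, E, G, P, Q}.
{B, Q}⁺: BQ→CEG adds C, E, G; BG→PQ adds P → {B, C, E, G, P, Q}.
{G, P}⁺: GP→BQ adds B, Q; BQ→CEG adds C, E → {B, C, E, G, P, Q}.
Any other superkey contains one of these as a subset, so there are no further candidate keys.

{B, G}, {B, Q}, {G, P}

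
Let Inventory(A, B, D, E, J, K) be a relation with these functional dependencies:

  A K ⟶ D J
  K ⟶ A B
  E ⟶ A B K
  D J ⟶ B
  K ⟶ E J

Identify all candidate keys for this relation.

(E), (K)

{E}⁺: E→ABK adds A, B, K; K→EJ adds J; AK→DJ adds D → {A, B, D, E, J, K}.
{K}⁺: K→AB adds A, B; K→EJ adds E, J; AK→DJ adds D → {A, B, D, E, J, K}.
Any other superkey contains one of these as a subset, so there are no further candidate keys.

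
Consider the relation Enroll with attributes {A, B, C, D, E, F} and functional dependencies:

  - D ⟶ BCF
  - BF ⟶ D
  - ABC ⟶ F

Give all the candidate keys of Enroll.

Attributes A, E never appear on any right-hand side, so every candidate key must contain {A, E}.
{A, E}⁺ = {A, E}, which is not all of the schema, so we must add further attributes.
{A, D, E}⁺: D→BCF adds B, C, F → {A, B, C, D, E, F}. Minimal: {D, E}⁺ = {B, C, D, E, F}; {A, E}⁺ = {A, E}; {A, D}⁺ = {A, B, C, D, F} — none reach the full schema.
{A, B, C, E}⁺: ABC→F adds F; BF→D adds D → {A, B, C, D, E, F}. Minimal: {B, C, E}⁺ = {B, C, E}; {A, C, E}⁺ = {A, C, E}; {A, B, E}⁺ = {A, B, E}; … — none reach the full schema.
{A, B, E, F}⁺: BF→D adds D; D→BCF adds C → {A, B, C, D, E, F}. Minimal: {B, E, F}⁺ = {B, C, D, E, F}; {A, E, F}⁺ = {A, E, F}; {A, B, F}⁺ = {A, B, C, D, F}; … — none reach the full schema.
Any other superkey contains one of these as a subset, so there are no further candidate keys.

{A, D, E}, {A, B, C, E}, {A, B, E, F}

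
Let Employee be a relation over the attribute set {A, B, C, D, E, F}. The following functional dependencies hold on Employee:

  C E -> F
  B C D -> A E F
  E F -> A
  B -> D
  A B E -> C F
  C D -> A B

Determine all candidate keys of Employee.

{B, C}, {C, D}, {A, B, E}, {B, E, F}

{B, C}⁺: B→D adds D; CD→AB adds A; BCD→AEF adds E, F → {A, B, C, D, E, F}. Minimal: {C}⁺ = {C}; {B}⁺ = {B, D} — none reach the full schema.
{C, D}⁺: CD→AB adds A, B; BCD→AEF adds E, F → {A, B, C, D, E, F}. Minimal: {D}⁺ = {D}; {C}⁺ = {C} — none reach the full schema.
{A, B, E}⁺: B→D adds D; ABE→CF adds C, F → {A, B, C, D, E, F}. Minimal: {B, E}⁺ = {B, D, E}; {A, E}⁺ = {A, E}; {A, B}⁺ = {A, B, D} — none reach the full schema.
{B, E, F}⁺: EF→A adds A; B→D adds D; ABE→CF adds C → {A, B, C, D, E, F}. Minimal: {E, F}⁺ = {A, E, F}; {B, F}⁺ = {B, D, F}; {B, E}⁺ = {B, D, E} — none reach the full schema.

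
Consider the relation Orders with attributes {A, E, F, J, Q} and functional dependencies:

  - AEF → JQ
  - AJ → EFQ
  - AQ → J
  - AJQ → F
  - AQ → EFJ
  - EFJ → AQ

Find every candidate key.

{A, J}⁺: AJ→EFQ adds E, F, Q → {A, E, F, J, Q}. Minimal: {J}⁺ = {J}; {A}⁺ = {A} — none reach the full schema.
{A, Q}⁺: AQ→J adds J; AJQ→F adds F; AQ→EFJ adds E → {A, E, F, J, Q}. Minimal: {Q}⁺ = {Q}; {A}⁺ = {A} — none reach the full schema.
{A, E, F}⁺: AEF→JQ adds J, Q → {A, E, F, J, Q}. Minimal: {E, F}⁺ = {E, F}; {A, F}⁺ = {A, F}; {A, E}⁺ = {A, E} — none reach the full schema.
{E, F, J}⁺: EFJ→AQ adds A, Q → {A, E, F, J, Q}. Minimal: {F, J}⁺ = {F, J}; {E, J}⁺ = {E, J}; {E, F}⁺ = {E, F} — none reach the full schema.

AJ, AQ, AEF, EFJ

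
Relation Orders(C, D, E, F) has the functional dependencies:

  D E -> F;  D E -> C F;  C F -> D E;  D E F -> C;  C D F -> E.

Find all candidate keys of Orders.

{C, F}, {D, E}

{C, F}⁺: CF→DE adds D, E → {C, D, E, F}.
{D, E}⁺: DE→F adds F; DE→CF adds C → {C, D, E, F}.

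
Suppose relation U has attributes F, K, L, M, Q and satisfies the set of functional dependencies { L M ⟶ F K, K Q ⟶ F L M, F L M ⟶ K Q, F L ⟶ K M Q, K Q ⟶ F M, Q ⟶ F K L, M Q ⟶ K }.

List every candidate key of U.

{Q}⁺: Q→FKL adds F, K, L; KQ→FLM adds M → {F, K, L, M, Q}.
{F, L}⁺: FL→KMQ adds K, M, Q → {F, K, L, M, Q}. Minimal: {L}⁺ = {L}; {F}⁺ = {F} — none reach the full schema.
{L, M}⁺: LM→FK adds F, K; FLM→KQ adds Q → {F, K, L, M, Q}. Minimal: {M}⁺ = {M}; {L}⁺ = {L} — none reach the full schema.

{Q}; {F, L}; {L, M}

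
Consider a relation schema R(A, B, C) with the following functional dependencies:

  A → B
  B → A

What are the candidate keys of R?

{A, C}, {B, C}

Attribute C never appears on the right-hand side of any dependency, so C must belong to every candidate key.
{C}⁺ = {C}, which is not all of the schema, so we must add further attributes.
{A, C}⁺: A→B adds B → {A, B, C}. Minimal: {C}⁺ = {C}; {A}⁺ = {A, B} — none reach the full schema.
{B, C}⁺: B→A adds A → {A, B, C}. Minimal: {C}⁺ = {C}; {B}⁺ = {A, B} — none reach the full schema.
Any other superkey contains one of these as a subset, so there are no further candidate keys.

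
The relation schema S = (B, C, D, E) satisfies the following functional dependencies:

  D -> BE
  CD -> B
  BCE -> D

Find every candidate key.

Attribute C never appears on the right-hand side of any dependency, so C must belong to every candidate key.
{C}⁺ = {C}, which is not all of the schema, so we must add further attributes.
{C, D}⁺: D→BE adds B, E → {B, C, D, E}. Minimal: {D}⁺ = {B, D, E}; {C}⁺ = {C} — none reach the full schema.
{B, C, E}⁺: BCE→D adds D → {B, C, D, E}. Minimal: {C, E}⁺ = {C, E}; {B, E}⁺ = {B, E}; {B, C}⁺ = {B, C} — none reach the full schema.

{C, D}, {B, C, E}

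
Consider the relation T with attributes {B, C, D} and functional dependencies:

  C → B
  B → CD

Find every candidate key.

{B}⁺: B→CD adds C, D → {B, C, D}.
{C}⁺: C→B adds B; B→CD adds D → {B, C, D}.

{B}, {C}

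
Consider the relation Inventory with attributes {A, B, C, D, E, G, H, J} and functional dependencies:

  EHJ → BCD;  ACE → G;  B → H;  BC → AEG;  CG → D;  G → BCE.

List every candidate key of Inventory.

{G, J}, {B, C, J}, {B, E, J}, {E, H, J}, {A, C, E, J}

Attribute J never appears on the right-hand side of any dependency, so J must belong to every candidate key.
{J}⁺ = {J}, which is not all of the schema, so we must add further attributes.
{G, J}⁺: G→BCE adds B, C, E; B→H adds H; BC→AEG adds A; CG→D adds D → {A, B, C, D, E, G, H, J}. Minimal: {J}⁺ = {J}; {G}⁺ = {A, B, C, D, E, G, H} — none reach the full schema.
{B, C, J}⁺: B→H adds H; BC→AEG adds A, E, G; CG→D adds D → {A, B, C, D, E, G, H, J}. Minimal: {C, J}⁺ = {C, J}; {B, J}⁺ = {B, H, J}; {B, C}⁺ = {A, B, C, D, E, G, H} — none reach the full schema.
{B, E, J}⁺: B→H adds H; EHJ→BCD adds C, D; BC→AEG adds A, G → {A, B, C, D, E, G, H, J}. Minimal: {E, J}⁺ = {E, J}; {B, J}⁺ = {B, H, J}; {B, E}⁺ = {B, E, H} — none reach the full schema.
{E, H, J}⁺: EHJ→BCD adds B, C, D; BC→AEG adds A, G → {A, B, C, D, E, G, H, J}. Minimal: {H, J}⁺ = {H, J}; {E, J}⁺ = {E, J}; {E, H}⁺ = {E, H} — none reach the full schema.
{A, C, E, J}⁺: ACE→G adds G; CG→D adds D; G→BCE adds B; B→H adds H → {A, B, C, D, E, G, H, J}. Minimal: {C, E, J}⁺ = {C, E, J}; {A, E, J}⁺ = {A, E, J}; {A, C, J}⁺ = {A, C, J}; … — none reach the full schema.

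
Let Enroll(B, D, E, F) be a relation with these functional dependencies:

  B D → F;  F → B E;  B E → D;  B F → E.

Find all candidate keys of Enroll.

(F); (B, D); (B, E)

{F}⁺: F→BE adds B, E; BE→D adds D → {B, D, E, F}.
{B, D}⁺: BD→F adds F; F→BE adds E → {B, D, E, F}. Minimal: {D}⁺ = {D}; {B}⁺ = {B} — none reach the full schema.
{B, E}⁺: BE→D adds D; BD→F adds F → {B, D, E, F}. Minimal: {E}⁺ = {E}; {B}⁺ = {B} — none reach the full schema.
Any other superkey contains one of these as a subset, so there are no further candidate keys.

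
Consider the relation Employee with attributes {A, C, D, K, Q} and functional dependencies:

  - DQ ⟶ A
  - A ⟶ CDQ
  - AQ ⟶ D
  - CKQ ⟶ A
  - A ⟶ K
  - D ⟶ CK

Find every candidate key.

{A}⁺: A→CDQ adds C, D, Q; A→K adds K → {A, C, D, K, Q}.
{D, Q}⁺: DQ→A adds A; A→CDQ adds C; A→K adds K → {A, C, D, K, Q}. Minimal: {Q}⁺ = {Q}; {D}⁺ = {C, D, K} — none reach the full schema.
{C, K, Q}⁺: CKQ→A adds A; A→CDQ adds D → {A, C, D, K, Q}. Minimal: {K, Q}⁺ = {K, Q}; {C, Q}⁺ = {C, Q}; {C, K}⁺ = {C, K} — none reach the full schema.
Any other superkey contains one of these as a subset, so there are no further candidate keys.

A; DQ; CKQ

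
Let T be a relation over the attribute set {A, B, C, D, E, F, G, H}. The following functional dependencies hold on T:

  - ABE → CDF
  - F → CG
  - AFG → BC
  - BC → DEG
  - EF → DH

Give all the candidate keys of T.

(A, F), (A, B, C), (A, B, E)

{A, F}⁺: F→CG adds C, G; AFG→BC adds B; BC→DEG adds D, E; EF→DH adds H → {A, B, C, D, E, F, G, H}.
{A, B, C}⁺: BC→DEG adds D, E, G; ABE→CDF adds F; EF→DH adds H → {A, B, C, D, E, F, G, H}.
{A, B, E}⁺: ABE→CDF adds C, D, F; F→CG adds G; EF→DH adds H → {A, B, C, D, E, F, G, H}.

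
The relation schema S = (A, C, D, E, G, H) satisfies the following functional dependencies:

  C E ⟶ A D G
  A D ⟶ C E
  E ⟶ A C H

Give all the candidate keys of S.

{E}, {A, D}

{E}⁺: E→ACH adds A, C, H; CE→ADG adds D, G → {A, C, D, E, G, H}.
{A, D}⁺: AD→CE adds C, E; E→ACH adds H; CE→ADG adds G → {A, C, D, E, G, H}. Minimal: {D}⁺ = {D}; {A}⁺ = {A} — none reach the full schema.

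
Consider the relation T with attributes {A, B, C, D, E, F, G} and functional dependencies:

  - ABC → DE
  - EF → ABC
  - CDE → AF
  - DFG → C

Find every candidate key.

Attribute G never appears on the right-hand side of any dependency, so G must belong to every candidate key.
{G}⁺ = {G}, which is not all of the schema, so we must add further attributes.
{E, F, G}⁺: EF→ABC adds A, B, C; ABC→DE adds D → {A, B, C, D, E, F, G}. Minimal: {F, G}⁺ = {F, G}; {E, G}⁺ = {E, G}; {E, F}⁺ = {A, B, C, D, E, F} — none reach the full schema.
{A, B, C, G}⁺: ABC→DE adds D, E; CDE→AF adds F → {A, B, C, D, E, F, G}. Minimal: {B, C, G}⁺ = {B, C, G}; {A, C, G}⁺ = {A, C, G}; {A, B, G}⁺ = {A, B, G}; … — none reach the full schema.
{C, D, E, G}⁺: CDE→AF adds A, F; EF→ABC adds B → {A, B, C, D, E, F, G}. Minimal: {D, E, G}⁺ = {D, E, G}; {C, E, G}⁺ = {C, E, G}; {C, D, G}⁺ = {C, D, G}; … — none reach the full schema.
{A, B, D, F, G}⁺: DFG→C adds C; ABC→DE adds E → {A, B, C, D, E, F, G}. Minimal: {B, D, F, G}⁺ = {B, C, D, F, G}; {A, D, F, G}⁺ = {A, C, D, F, G}; {A, B, F, G}⁺ = {A, B, F, G}; … — none reach the full schema.

(E, F, G); (A, B, C, G); (C, D, E, G); (A, B, D, F, G)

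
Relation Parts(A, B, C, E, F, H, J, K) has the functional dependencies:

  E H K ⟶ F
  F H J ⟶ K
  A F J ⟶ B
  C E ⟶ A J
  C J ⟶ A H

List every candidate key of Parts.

{C, E, F}⁺: CE→AJ adds A, J; CJ→AH adds H; FHJ→K adds K; AFJ→B adds B → {A, B, C, E, F, H, J, K}. Minimal: {E, F}⁺ = {E, F}; {C, F}⁺ = {C, F}; {C, E}⁺ = {A, C, E, H, J} — none reach the full schema.
{C, E, K}⁺: CE→AJ adds A, J; CJ→AH adds H; EHK→F adds F; AFJ→B adds B → {A, B, C, E, F, H, J, K}. Minimal: {E, K}⁺ = {E, K}; {C, K}⁺ = {C, K}; {C, E}⁺ = {A, C, E, H, J} — none reach the full schema.

{C, E, F}, {C, E, K}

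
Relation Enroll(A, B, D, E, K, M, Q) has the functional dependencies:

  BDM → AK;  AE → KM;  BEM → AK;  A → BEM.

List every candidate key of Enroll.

Attributes D, Q never appear on any right-hand side, so every candidate key must contain {D, Q}.
{D, Q}⁺ = {D, Q}, which is not all of the schema, so we must add further attributes.
{A, D, Q}⁺: A→BEM adds B, E, M; BDM→AK adds K → {A, B, D, E, K, M, Q}. Minimal: {D, Q}⁺ = {D, Q}; {A, Q}⁺ = {A, B, E, K, M, Q}; {A, D}⁺ = {A, B, D, E, K, M} — none reach the full schema.
{B, D, M, Q}⁺: BDM→AK adds A, K; A→BEM adds E → {A, B, D, E, K, M, Q}. Minimal: {D, M, Q}⁺ = {D, M, Q}; {B, M, Q}⁺ = {B, M, Q}; {B, D, Q}⁺ = {B, D, Q}; … — none reach the full schema.

{A, D, Q}, {B, D, M, Q}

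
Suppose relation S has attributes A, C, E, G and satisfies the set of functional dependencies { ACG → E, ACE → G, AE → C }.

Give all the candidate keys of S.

AE, ACG

Attribute A never appears on the right-hand side of any dependency, so A must belong to every candidate key.
{A}⁺ = {A}, which is not all of the schema, so we must add further attributes.
{A, E}⁺: AE→C adds C; ACE→G adds G → {A, C, E, G}. Minimal: {E}⁺ = {E}; {A}⁺ = {A} — none reach the full schema.
{A, C, G}⁺: ACG→E adds E → {A, C, E, G}. Minimal: {C, G}⁺ = {C, G}; {A, G}⁺ = {A, G}; {A, C}⁺ = {A, C} — none reach the full schema.
Any other superkey contains one of these as a subset, so there are no further candidate keys.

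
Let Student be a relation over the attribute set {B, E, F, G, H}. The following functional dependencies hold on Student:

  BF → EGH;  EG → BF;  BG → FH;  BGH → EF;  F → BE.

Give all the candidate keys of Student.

{F}; {B, G}; {E, G}

{F}⁺: F→BE adds B, E; BF→EGH adds G, H → {B, E, F, G, H}.
{B, G}⁺: BG→FH adds F, H; BGH→EF adds E → {B, E, F, G, H}.
{E, G}⁺: EG→BF adds B, F; BG→FH adds H → {B, E, F, G, H}.
Any other superkey contains one of these as a subset, so there are no further candidate keys.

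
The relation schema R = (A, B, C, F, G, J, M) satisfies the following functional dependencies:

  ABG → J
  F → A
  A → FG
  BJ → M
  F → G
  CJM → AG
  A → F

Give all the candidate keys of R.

{A, B, C}, {B, C, F}, {B, C, J}

Attributes B, C never appear on any right-hand side, so every candidate key must contain {B, C}.
{B, C}⁺ = {B, C}, which is not all of the schema, so we must add further attributes.
{A, B, C}⁺: A→FG adds F, G; ABG→J adds J; BJ→M adds M → {A, B, C, F, G, J, M}. Minimal: {B, C}⁺ = {B, C}; {A, C}⁺ = {A, C, F, G}; {A, B}⁺ = {A, B, F, G, J, M} — none reach the full schema.
{B, C, F}⁺: F→A adds A; A→FG adds G; ABG→J adds J; BJ→M adds M → {A, B, C, F, G, J, M}. Minimal: {C, F}⁺ = {A, C, F, G}; {B, F}⁺ = {A, B, F, G, J, M}; {B, C}⁺ = {B, C} — none reach the full schema.
{B, C, J}⁺: BJ→M adds M; CJM→AG adds A, G; A→F adds F → {A, B, C, F, G, J, M}. Minimal: {C, J}⁺ = {C, J}; {B, J}⁺ = {B, J, M}; {B, C}⁺ = {B, C} — none reach the full schema.
Any other superkey contains one of these as a subset, so there are no further candidate keys.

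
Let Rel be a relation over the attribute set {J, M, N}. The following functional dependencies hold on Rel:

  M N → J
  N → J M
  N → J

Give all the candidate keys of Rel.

{N}

Attribute N never appears on the right-hand side of any dependency, so N must belong to every candidate key.
{N}⁺ = {J, M, N}, which is all of the schema, so {N} is the only candidate key.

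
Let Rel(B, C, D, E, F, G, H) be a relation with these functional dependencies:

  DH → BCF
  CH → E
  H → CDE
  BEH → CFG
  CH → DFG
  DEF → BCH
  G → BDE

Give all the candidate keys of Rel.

H; FG; DEF

{H}⁺: H→CDE adds C, D, E; CH→DFG adds F, G; DEF→BCH adds B → {B, C, D, E, F, G, H}.
{F, G}⁺: G→BDE adds B, D, E; DEF→BCH adds C, H → {B, C, D, E, F, G, H}. Minimal: {G}⁺ = {B, D, E, G}; {F}⁺ = {F} — none reach the full schema.
{D, E, F}⁺: DEF→BCH adds B, C, H; BEH→CFG adds G → {B, C, D, E, F, G, H}. Minimal: {E, F}⁺ = {E, F}; {D, F}⁺ = {D, F}; {D, E}⁺ = {D, E} — none reach the full schema.
Any other superkey contains one of these as a subset, so there are no further candidate keys.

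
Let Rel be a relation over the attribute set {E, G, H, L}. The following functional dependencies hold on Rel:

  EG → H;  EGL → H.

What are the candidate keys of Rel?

{E, G, L}⁺: EG→H adds H → {E, G, H, L}. Minimal: {G, L}⁺ = {G, L}; {E, L}⁺ = {E, L}; {E, G}⁺ = {E, G, H} — none reach the full schema.

EGL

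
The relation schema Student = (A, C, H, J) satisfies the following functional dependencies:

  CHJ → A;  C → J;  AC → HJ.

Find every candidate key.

{A, C}, {C, H}

Attribute C never appears on the right-hand side of any dependency, so C must belong to every candidate key.
{C}⁺ = {C, J}, which is not all of the schema, so we must add further attributes.
{A, C}⁺: C→J adds J; AC→HJ adds H → {A, C, H, J}. Minimal: {C}⁺ = {C, J}; {A}⁺ = {A} — none reach the full schema.
{C, H}⁺: C→J adds J; CHJ→A adds A → {A, C, H, J}. Minimal: {H}⁺ = {H}; {C}⁺ = {C, J} — none reach the full schema.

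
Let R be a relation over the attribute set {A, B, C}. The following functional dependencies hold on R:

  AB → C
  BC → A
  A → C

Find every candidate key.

(A, B), (B, C)

Attribute B never appears on the right-hand side of any dependency, so B must belong to every candidate key.
{B}⁺ = {B}, which is not all of the schema, so we must add further attributes.
{A, B}⁺: AB→C adds C → {A, B, C}. Minimal: {B}⁺ = {B}; {A}⁺ = {A, C} — none reach the full schema.
{B, C}⁺: BC→A adds A → {A, B, C}. Minimal: {C}⁺ = {C}; {B}⁺ = {B} — none reach the full schema.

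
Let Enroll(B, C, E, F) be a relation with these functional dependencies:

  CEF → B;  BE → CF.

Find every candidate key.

{B, E}⁺: BE→CF adds C, F → {B, C, E, F}. Minimal: {E}⁺ = {E}; {B}⁺ = {B} — none reach the full schema.
{C, E, F}⁺: CEF→B adds B → {B, C, E, F}. Minimal: {E, F}⁺ = {E, F}; {C, F}⁺ = {C, F}; {C, E}⁺ = {C, E} — none reach the full schema.

{B, E}, {C, E, F}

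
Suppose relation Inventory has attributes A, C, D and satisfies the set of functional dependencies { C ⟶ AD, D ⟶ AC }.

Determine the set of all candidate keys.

{C}⁺: C→AD adds A, D → {A, C, D}.
{D}⁺: D→AC adds A, C → {A, C, D}.
Any other superkey contains one of these as a subset, so there are no further candidate keys.

{C}; {D}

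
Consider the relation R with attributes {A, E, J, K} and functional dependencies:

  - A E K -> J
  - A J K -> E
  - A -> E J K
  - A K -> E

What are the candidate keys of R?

Attribute A never appears on the right-hand side of any dependency, so A must belong to every candidate key.
{A}⁺ = {A, E, J, K}, which is all of the schema, so {A} is the only candidate key.

{A}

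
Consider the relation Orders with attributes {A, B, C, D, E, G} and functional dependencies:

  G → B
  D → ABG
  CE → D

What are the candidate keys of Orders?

{C, E}

Attributes C, E never appear on any right-hand side, so every candidate key must contain {C, E}.
{C, E}⁺ = {A, B, C, D, E, G}, which is all of the schema, so {C, E} is the only candidate key.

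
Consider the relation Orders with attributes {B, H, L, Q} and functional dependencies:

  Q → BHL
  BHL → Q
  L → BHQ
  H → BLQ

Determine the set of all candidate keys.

{H}⁺: H→BLQ adds B, L, Q → {B, H, L, Q}.
{L}⁺: L→BHQ adds B, H, Q → {B, H, L, Q}.
{Q}⁺: Q→BHL adds B, H, L → {B, H, L, Q}.

H, L, Q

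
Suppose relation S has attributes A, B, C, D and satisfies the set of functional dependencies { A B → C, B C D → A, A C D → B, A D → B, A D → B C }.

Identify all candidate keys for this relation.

AD, BCD

Attribute D never appears on the right-hand side of any dependency, so D must belong to every candidate key.
{D}⁺ = {D}, which is not all of the schema, so we must add further attributes.
{A, D}⁺: AD→B adds B; AD→BC adds C → {A, B, C, D}. Minimal: {D}⁺ = {D}; {A}⁺ = {A} — none reach the full schema.
{B, C, D}⁺: BCD→A adds A → {A, B, C, D}. Minimal: {C, D}⁺ = {C, D}; {B, D}⁺ = {B, D}; {B, C}⁺ = {B, C} — none reach the full schema.
Any other superkey contains one of these as a subset, so there are no further candidate keys.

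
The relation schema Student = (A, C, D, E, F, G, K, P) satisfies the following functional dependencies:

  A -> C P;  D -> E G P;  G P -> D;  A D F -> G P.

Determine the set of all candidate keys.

Attributes A, F, K never appear on any right-hand side, so every candidate key must contain {A, F, K}.
{A, F, K}⁺ = {A, C, F, K, P}, which is not all of the schema, so we must add further attributes.
{A, D, F, K}⁺: A→CP adds C, P; D→EGP adds E, G → {A, C, D, E, F, G, K, P}. Minimal: {D, F, K}⁺ = {D, E, F, G, K, P}; {A, F, K}⁺ = {A, C, F, K, P}; {A, D, K}⁺ = {A, C, D, E, G, K, P}; … — none reach the full schema.
{A, F, G, K}⁺: A→CP adds C, P; GP→D adds D; D→EGP adds E → {A, C, D, E, F, G, K, P}. Minimal: {F, G, K}⁺ = {F, G, K}; {A, G, K}⁺ = {A, C, D, E, G, K, P}; {A, F, K}⁺ = {A, C, F, K, P}; … — none reach the full schema.
Any other superkey contains one of these as a subset, so there are no further candidate keys.

{A, D, F, K}; {A, F, G, K}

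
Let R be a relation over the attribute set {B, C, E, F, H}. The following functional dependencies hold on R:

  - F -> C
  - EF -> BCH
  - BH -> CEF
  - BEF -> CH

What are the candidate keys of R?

BH; EF

{B, H}⁺: BH→CEF adds C, E, F → {B, C, E, F, H}. Minimal: {H}⁺ = {H}; {B}⁺ = {B} — none reach the full schema.
{E, F}⁺: F→C adds C; EF→BCH adds B, H → {B, C, E, F, H}. Minimal: {F}⁺ = {C, F}; {E}⁺ = {E} — none reach the full schema.
Any other superkey contains one of these as a subset, so there are no further candidate keys.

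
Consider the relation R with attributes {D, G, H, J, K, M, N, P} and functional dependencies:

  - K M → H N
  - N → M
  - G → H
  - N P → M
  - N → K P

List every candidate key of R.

(D, G, J, N), (D, G, J, K, M)

{D, G, J, N}⁺: N→M adds M; G→H adds H; N→KP adds K, P → {D, G, H, J, K, M, N, P}.
{D, G, J, K, M}⁺: KM→HN adds H, N; N→KP adds P → {D, G, H, J, K, M, N, P}.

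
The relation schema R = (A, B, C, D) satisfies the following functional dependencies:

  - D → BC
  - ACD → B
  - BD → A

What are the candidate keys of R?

Attribute D never appears on the right-hand side of any dependency, so D must belong to every candidate key.
{D}⁺ = {A, B, C, D}, which is all of the schema, so {D} is the only candidate key.

D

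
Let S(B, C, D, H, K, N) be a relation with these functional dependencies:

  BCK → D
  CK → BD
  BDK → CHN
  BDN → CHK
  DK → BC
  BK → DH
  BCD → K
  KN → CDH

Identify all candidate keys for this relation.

{B, K}⁺: BK→DH adds D, H; BDK→CHN adds C, N → {B, C, D, H, K, N}.
{C, K}⁺: CK→BD adds B, D; BDK→CHN adds H, N → {B, C, D, H, K, N}.
{D, K}⁺: DK→BC adds B, C; BK→DH adds H; BDK→CHN adds N → {B, C, D, H, K, N}.
{K, N}⁺: KN→CDH adds C, D, H; CK→BD adds B → {B, C, D, H, K, N}.
{B, C, D}⁺: BCD→K adds K; BDK→CHN adds H, N → {B, C, D, H, K, N}.
{B, D, N}⁺: BDN→CHK adds C, H, K → {B, C, D, H, K, N}.

{B, K}; {C, K}; {D, K}; {K, N}; {B, C, D}; {B, D, N}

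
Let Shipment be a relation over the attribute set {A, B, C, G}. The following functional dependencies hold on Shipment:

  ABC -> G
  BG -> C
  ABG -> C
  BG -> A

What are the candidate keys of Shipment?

{B, G}⁺: BG→C adds C; BG→A adds A → {A, B, C, G}.
{A, B, C}⁺: ABC→G adds G → {A, B, C, G}.
Any other superkey contains one of these as a subset, so there are no further candidate keys.

{B, G}; {A, B, C}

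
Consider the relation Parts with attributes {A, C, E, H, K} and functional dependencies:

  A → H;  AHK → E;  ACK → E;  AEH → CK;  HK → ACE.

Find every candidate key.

{A, E}⁺: A→H adds H; AEH→CK adds C, K → {A, C, E, H, K}.
{A, K}⁺: A→H adds H; AHK→E adds E; AEH→CK adds C → {A, C, E, H, K}.
{H, K}⁺: HK→ACE adds A, C, E → {A, C, E, H, K}.

(A, E), (A, K), (H, K)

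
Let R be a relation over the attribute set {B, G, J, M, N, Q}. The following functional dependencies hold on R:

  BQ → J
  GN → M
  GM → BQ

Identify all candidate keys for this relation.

Attributes G, N never appear on any right-hand side, so every candidate key must contain {G, N}.
{G, N}⁺ = {B, G, J, M, N, Q}, which is all of the schema, so {G, N} is the only candidate key.

{G, N}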